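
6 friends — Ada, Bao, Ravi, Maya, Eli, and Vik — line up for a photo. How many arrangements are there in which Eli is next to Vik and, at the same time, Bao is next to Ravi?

96

Treat {Eli,Vik} as one block (2 orders) and {Bao,Ravi} as another (2 orders).
That leaves 4 units to arrange: 2 × 2 × 4! = 4 × 24 = 96.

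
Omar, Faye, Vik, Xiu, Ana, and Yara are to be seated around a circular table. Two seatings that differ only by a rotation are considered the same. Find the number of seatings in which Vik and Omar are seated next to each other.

48

Glue Vik and Omar into a block (2 internal orders). Seating 5 units around a circle gives (4)! arrangements.
So 2 × (4)! = 2 × 24 = 48.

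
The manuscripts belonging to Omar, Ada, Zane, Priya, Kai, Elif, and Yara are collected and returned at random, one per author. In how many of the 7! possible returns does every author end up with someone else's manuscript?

Count assignments avoiding every fixed point. For any j of the 7 authors fixed to their own manuscript, the other 7−j can be arranged in (7−j)! ways.
By inclusion–exclusion this is Σ_{j=0}^{7} (−1)^j C(7,j)·(7−j)!.
Computing: 5040 − 5040 + 2520 − 840 + 210 − 42 + 7 − 1 = 1854.

1854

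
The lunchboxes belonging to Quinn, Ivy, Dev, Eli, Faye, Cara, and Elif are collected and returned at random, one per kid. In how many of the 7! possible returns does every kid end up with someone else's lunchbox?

1854

Count assignments avoiding every fixed point. For any j of the 7 kids fixed to their own lunchbox, the other 7−j can be arranged in (7−j)! ways.
By inclusion–exclusion this is Σ_{j=0}^{7} (−1)^j C(7,j)·(7−j)!.
Computing: 5040 − 5040 + 2520 − 840 + 210 − 42 + 7 − 1 = 1854.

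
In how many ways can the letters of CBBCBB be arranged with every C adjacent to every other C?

Treat the 2 copies of C as a single block. The multiset to arrange is then {CC, B, B, B, B}, 5 items in all.
That gives (5)!/(4!) = 5 arrangements.

5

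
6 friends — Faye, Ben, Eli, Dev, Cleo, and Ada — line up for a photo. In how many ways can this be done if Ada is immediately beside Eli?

Glue Ada and Eli into one block (2 internal orders), leaving 5 units to arrange in a row.
So the count is 2·(5)! = 240.

240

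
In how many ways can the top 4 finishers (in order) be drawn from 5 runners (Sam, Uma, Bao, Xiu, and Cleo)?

120

There are 5 choices for 1st place, 4 for 2nd, and so on down to 2 for position 4.
That gives 5 × 4 × 3 × 2 = 120.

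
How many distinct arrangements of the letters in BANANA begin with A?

Fix A in the first position and arrange the remaining 5 letters.
Those 5 letters have A appearing twice and N appearing twice, giving (5)!/(2!·2!) = 30.

30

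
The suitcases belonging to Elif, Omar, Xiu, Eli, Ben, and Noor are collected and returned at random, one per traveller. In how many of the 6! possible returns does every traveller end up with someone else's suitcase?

265

This is the derangement count D_6: permutations of 6 items with no fixed point.
By inclusion–exclusion this is Σ_{j=0}^{6} (−1)^j C(6,j)·(6−j)!.
Computing: 720 − 720 + 360 − 120 + 30 − 6 + 1 = 265.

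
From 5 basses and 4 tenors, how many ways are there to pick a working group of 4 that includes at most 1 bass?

Split by how many basses are chosen (0 through 1).
Sum: C(5,0)·C(4,4) + C(5,1)·C(4,3) = 1 + 20 = 21.

21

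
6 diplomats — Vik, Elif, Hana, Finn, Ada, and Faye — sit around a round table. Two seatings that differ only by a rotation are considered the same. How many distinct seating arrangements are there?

120

Around a circle, 6 distinct people have 6!/6 = (5)! = 120 rotationally distinct seatings.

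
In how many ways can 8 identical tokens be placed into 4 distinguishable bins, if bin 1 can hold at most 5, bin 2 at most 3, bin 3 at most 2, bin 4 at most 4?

By stars and bars, unrestricted non-negative solutions to x_1+…+x_4 = 8 number C(8+3,3) = 165.
Subtract solutions that violate a single cap (substitute x_i' = x_i − (cap_i+1)): x_1 ≥ 6 gives C(5,3) = 10; x_2 ≥ 4 gives C(7,3) = 35; x_3 ≥ 3 gives C(8,3) = 56; x_4 ≥ 5 gives C(6,3) = 20. Together 121.
Add back pairs where two caps are both exceeded: 0 + 0 + 0 + 4 + 0 + 1 = 5.
By inclusion–exclusion the count is 165 − 121 + 5 = 49.

49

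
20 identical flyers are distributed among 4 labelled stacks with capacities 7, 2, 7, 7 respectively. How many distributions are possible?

19

Ignoring the caps, the number of non-negative solutions to x_1+…+x_4 = 20 is C(23,3) = 1771.
Subtract solutions that violate a single cap (substitute x_i' = x_i − (cap_i+1)): x_1 ≥ 8 gives C(15,3) = 455; x_2 ≥ 3 gives C(20,3) = 1140; x_3 ≥ 8 gives C(15,3) = 455; x_4 ≥ 8 gives C(15,3) = 455. Together 2505.
Add back pairs where two caps are both exceeded: 220 + 35 + 35 + 220 + 220 + 35 = 765.
Subtract triples: 4 + 4 + 0 + 4 = 12.
By inclusion–exclusion the count is 1771 − 2505 + 765 − 12 = 19.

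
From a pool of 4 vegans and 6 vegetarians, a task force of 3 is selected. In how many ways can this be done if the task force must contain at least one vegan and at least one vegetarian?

Unrestricted: C(10,3) = 120 ways to pick any 3 of the 10.
Selections missing a whole group: no vegans → C(6,3) = 20; no vegetarians → C(4,3) = 4.
Both groups omitted at once is impossible, so 120 − 24 = 96.

96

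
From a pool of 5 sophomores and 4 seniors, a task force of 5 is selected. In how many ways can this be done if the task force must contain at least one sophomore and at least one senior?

Unrestricted: C(9,5) = 126 ways to pick any 5 of the 9.
Selections missing a whole group: no sophomores → C(4,5) = 0; no seniors → C(5,5) = 1.
Both groups omitted at once is impossible, so 126 − 1 = 125.

125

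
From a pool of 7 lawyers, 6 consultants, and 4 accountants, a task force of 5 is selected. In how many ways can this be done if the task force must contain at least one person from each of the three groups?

4214

Unrestricted: C(17,5) = 6188 ways to pick any 5 of the 17.
Subtract selections that omit an entire group: no lawyers → C(10,5) = 252; no consultants → C(11,5) = 462; no accountants → C(13,5) = 1287.
Add back selections omitting two groups (i.e. drawn from a single group): C(7,5) + C(6,5) + C(4,5) = 27.
By inclusion–exclusion: 6188 − 2001 + 27 = 4214.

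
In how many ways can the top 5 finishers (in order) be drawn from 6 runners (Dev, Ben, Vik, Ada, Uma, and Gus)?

There are 6 choices for 1st place, 5 for 2nd, and so on down to 2 for position 5.
That gives 6 × 5 × 4 × 3 × 2 = 720.

720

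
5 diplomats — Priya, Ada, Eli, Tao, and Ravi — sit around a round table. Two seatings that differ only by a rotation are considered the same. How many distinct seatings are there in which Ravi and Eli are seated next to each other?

Glue Ravi and Eli into a block (2 internal orders). Seating 4 units around a circle gives (3)! arrangements.
So 2 × (3)! = 2 × 6 = 12.

12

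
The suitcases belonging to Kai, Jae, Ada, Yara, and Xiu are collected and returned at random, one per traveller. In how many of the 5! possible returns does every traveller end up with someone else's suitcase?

Let Aᵢ be the assignments in which traveller i gets their own suitcase. We want the size of the complement of A₁∪…∪A_5.
By inclusion–exclusion this is Σ_{j=0}^{5} (−1)^j C(5,j)·(5−j)!.
Computing: 120 − 120 + 60 − 20 + 5 − 1 = 44.

44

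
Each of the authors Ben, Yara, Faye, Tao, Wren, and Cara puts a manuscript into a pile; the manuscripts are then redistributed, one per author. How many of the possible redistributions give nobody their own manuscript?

265

Let Aᵢ be the assignments in which author i gets their own manuscript. We want the size of the complement of A₁∪…∪A_6.
By inclusion–exclusion this is Σ_{j=0}^{6} (−1)^j C(6,j)·(6−j)!.
Computing: 720 − 720 + 360 − 120 + 30 − 6 + 1 = 265.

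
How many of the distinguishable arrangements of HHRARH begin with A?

10

Fix A in the first position and arrange the remaining 5 letters.
Those 5 letters have H appearing 3 times and R appearing twice, giving (5)!/(3!·2!) = 10.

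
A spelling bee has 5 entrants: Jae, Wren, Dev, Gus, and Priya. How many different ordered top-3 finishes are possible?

There are 5 choices for 1st place, 4 for 2nd, and 3 for 3rd.
That gives 5 × 4 × 3 = 60.

60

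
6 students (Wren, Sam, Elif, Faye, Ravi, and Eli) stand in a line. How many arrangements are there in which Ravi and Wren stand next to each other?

Treat {Ravi, Wren} as a single unit. There are 5 units to order, and the pair itself can be ordered 2 ways.
That gives 2 × 5! = 2 × 120 = 240.

240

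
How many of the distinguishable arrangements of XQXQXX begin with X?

Fix X in the first position and arrange the remaining 5 letters.
Those 5 letters have Q appearing twice and X appearing 3 times, giving (5)!/(3!·2!) = 10.

10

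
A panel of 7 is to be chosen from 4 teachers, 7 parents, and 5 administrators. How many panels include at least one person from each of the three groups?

10283

Total 7-person selections from all 16: C(16,7) = 11440.
Selections missing a whole group: no teachers → C(12,7) = 792; no parents → C(9,7) = 36; no administrators → C(11,7) = 330.
Add back selections omitting two groups (i.e. drawn from a single group): C(4,7) + C(7,7) + C(5,7) = 1.
By inclusion–exclusion: 11440 − 1158 + 1 = 10283.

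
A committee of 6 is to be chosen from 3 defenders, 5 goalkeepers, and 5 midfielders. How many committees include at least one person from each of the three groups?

With no constraint there are C(13,6) = 1716 possible selections.
Subtract selections that omit an entire group: no defenders → C(10,6) = 210; no goalkeepers → C(8,6) = 28; no midfielders → C(8,6) = 28.
Add back selections omitting two groups (i.e. drawn from a single group): C(3,6) + C(5,6) + C(5,6) = 0.
By inclusion–exclusion: 1716 − 266 + 0 = 1450.

1450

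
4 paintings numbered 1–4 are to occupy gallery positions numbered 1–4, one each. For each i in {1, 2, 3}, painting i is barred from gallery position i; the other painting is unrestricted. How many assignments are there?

11

Let Aᵢ (for i ∈ {1, 2, 3}) be the placements that put painting i in its forbidden gallery position. Any j of these fix j positions, leaving (4−j)! ways to fill the rest, and there are C(3,j) ways to pick which j.
By inclusion–exclusion, the number of valid placements is Σ_{j=0}^{3} (−1)^j C(3,j)·(4−j)!.
Computing: 24 − 18 + 6 − 1 = 11.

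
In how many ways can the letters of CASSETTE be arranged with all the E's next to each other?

1260

Treat the 2 copies of E as a single block. The multiset to arrange is then {EE, A, C, S, S, T, T}, 7 items in all.
That gives (7)!/(2!·2!) = 1260 arrangements.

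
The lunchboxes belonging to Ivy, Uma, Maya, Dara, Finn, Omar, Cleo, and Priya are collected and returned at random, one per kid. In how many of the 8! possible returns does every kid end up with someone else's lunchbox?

Let Aᵢ be the assignments in which kid i gets their own lunchbox. We want the size of the complement of A₁∪…∪A_8.
By inclusion–exclusion this is Σ_{j=0}^{8} (−1)^j C(8,j)·(8−j)!.
Computing: 40320 − 40320 + 20160 − 6720 + 1680 − 336 + 56 − 8 + 1 = 14833.

14833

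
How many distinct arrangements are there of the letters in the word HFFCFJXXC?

The 9 letters of HFFCFJXXC have repeats: C appearing twice, F appearing 3 times, and X appearing twice.
The number of distinct arrangements is 9!/(3!·2!·2!) = 362880/24 = 15120.

15120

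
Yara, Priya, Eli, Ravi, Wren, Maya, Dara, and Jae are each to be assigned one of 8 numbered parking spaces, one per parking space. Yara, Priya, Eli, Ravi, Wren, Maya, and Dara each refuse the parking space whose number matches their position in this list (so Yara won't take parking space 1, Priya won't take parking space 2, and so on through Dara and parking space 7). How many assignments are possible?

16687

Let Aᵢ (for 1 ≤ i ≤ 7) be the placements that put person i in their forbidden parking space. Any j of these fix j positions, leaving (8−j)! ways to fill the rest, and there are C(7,j) ways to pick which j.
By inclusion–exclusion, the number of valid placements is Σ_{j=0}^{7} (−1)^j C(7,j)·(8−j)!.
Computing: 40320 − 35280 + 15120 − 4200 + 840 − 126 + 14 − 1 = 16687.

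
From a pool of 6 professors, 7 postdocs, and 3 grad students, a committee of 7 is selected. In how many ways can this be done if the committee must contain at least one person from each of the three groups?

9569

Total 7-person selections from all 16: C(16,7) = 11440.
Selections missing a whole group: no professors → C(10,7) = 120; no postdocs → C(9,7) = 36; no grad students → C(13,7) = 1716.
Add back selections omitting two groups (i.e. drawn from a single group): C(6,7) + C(7,7) + C(3,7) = 1.
By inclusion–exclusion: 11440 − 1872 + 1 = 9569.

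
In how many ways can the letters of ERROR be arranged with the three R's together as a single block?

Treat the 3 copies of R as a single block. The multiset to arrange is then {RRR, E, O}, 3 items in all.
All 3 items are distinct, so there are (3)! = 6 arrangements.

6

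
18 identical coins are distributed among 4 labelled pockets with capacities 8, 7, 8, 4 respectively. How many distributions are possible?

179

Without the upper bounds there are C(21,3) = 1330 ways to split 18 among 4 pockets.
Subtract solutions that violate a single cap (substitute x_i' = x_i − (cap_i+1)): x_1 ≥ 9 gives C(12,3) = 220; x_2 ≥ 8 gives C(13,3) = 286; x_3 ≥ 9 gives C(12,3) = 220; x_4 ≥ 5 gives C(16,3) = 560. Together 1286.
Add back pairs where two caps are both exceeded: 4 + 1 + 35 + 4 + 56 + 35 = 135.
By inclusion–exclusion the count is 1330 − 1286 + 135 = 179.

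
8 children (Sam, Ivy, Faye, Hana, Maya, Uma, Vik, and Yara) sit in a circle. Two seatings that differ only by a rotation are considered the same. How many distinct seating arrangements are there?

5040

Around a circle, 8 distinct people have 8!/8 = (7)! = 5040 rotationally distinct seatings.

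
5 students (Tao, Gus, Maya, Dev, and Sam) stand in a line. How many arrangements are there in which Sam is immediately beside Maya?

Place the 3 others and the Sam-Maya pair as 4 objects in a line; the pair has 2 internal arrangements.
That gives 2 × 4! = 2 × 24 = 48.

48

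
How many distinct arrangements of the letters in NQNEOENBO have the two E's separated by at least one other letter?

11760

Total arrangements of NQNEOENBO: 9!/(3!·2!·2!) = 15120.
Arrangements with the E's together: treat EE as one letter, giving (8)!/(3!·2!) = 3360.
Hence 15120 − 3360 = 11760.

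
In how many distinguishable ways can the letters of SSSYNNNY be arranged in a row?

560

SSSYNNNY has 8 letters with N appearing 3 times, S appearing 3 times, and Y appearing twice.
The number of distinct arrangements is 8!/(3!·3!·2!) = 40320/72 = 560.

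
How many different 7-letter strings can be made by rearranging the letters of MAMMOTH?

840

MAMMOTH has 7 letters with M appearing 3 times.
So there are 7! / (3!) = 840 distinguishable arrangements.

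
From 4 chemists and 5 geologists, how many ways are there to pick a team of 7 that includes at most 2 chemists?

6

Split by how many chemists are chosen (0 through 2).
Sum: C(4,0)·C(5,7) + C(4,1)·C(5,6) + C(4,2)·C(5,5) = 0 + 0 + 6 = 6.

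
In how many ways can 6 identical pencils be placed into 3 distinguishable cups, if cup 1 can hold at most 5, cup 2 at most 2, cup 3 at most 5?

Without the upper bounds there are C(8,2) = 28 ways to split 6 among 3 cups.
Subtract solutions that violate a single cap (substitute x_i' = x_i − (cap_i+1)): x_1 ≥ 6 gives C(2,2) = 1; x_2 ≥ 3 gives C(5,2) = 10; x_3 ≥ 6 gives C(2,2) = 1. Together 12.
No two caps can be exceeded simultaneously, so the pair terms are all 0.
By inclusion–exclusion the count is 28 − 12 + 0 = 16.

16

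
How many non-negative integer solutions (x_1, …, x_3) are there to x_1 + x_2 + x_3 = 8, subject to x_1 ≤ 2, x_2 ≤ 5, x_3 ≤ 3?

6

Ignoring the caps, the number of non-negative solutions to x_1+…+x_3 = 8 is C(10,2) = 45.
Subtract solutions that violate a single cap (substitute x_i' = x_i − (cap_i+1)): x_1 ≥ 3 gives C(7,2) = 21; x_2 ≥ 6 gives C(4,2) = 6; x_3 ≥ 4 gives C(6,2) = 15. Together 42.
Add back pairs where two caps are both exceeded: 0 + 3 + 0 = 3.
By inclusion–exclusion the count is 45 − 42 + 3 = 6.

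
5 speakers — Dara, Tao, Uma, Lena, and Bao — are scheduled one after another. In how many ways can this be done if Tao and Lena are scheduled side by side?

48

Treat {Tao, Lena} as a single unit. There are 4 units to order, and the pair itself can be ordered 2 ways.
So the count is 2·(4)! = 48.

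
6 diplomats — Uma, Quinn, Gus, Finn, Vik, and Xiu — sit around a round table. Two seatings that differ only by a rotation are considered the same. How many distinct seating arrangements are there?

120

Seat Uma anywhere (absorbing the rotational symmetry), then permute the other 5: (5)! = 120.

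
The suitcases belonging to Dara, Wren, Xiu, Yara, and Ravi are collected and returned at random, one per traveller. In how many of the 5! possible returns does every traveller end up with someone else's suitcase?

44

Let Aᵢ be the assignments in which traveller i gets their own suitcase. We want the size of the complement of A₁∪…∪A_5.
By inclusion–exclusion this is Σ_{j=0}^{5} (−1)^j C(5,j)·(5−j)!.
Computing: 120 − 120 + 60 − 20 + 5 − 1 = 44.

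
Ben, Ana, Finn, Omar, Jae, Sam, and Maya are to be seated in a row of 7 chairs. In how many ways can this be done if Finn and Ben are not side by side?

3600

There are 7! = 5040 arrangements in all. If Finn and Ben are adjacent, merging them into one block gives 2·(6)! = 1440 arrangements.
So 5040 − 1440 = 3600 arrangements keep them apart.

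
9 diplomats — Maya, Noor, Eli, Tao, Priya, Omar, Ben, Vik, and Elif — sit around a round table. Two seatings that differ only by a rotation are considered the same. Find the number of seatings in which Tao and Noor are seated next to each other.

Treat {Tao, Noor} as one unit (2 internal orders) and seat the resulting 8 units around the table: (7)! circular arrangements.
So 2 × (7)! = 2 × 5040 = 10080.

10080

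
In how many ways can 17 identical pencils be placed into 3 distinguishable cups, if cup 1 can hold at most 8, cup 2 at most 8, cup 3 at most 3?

6

Without the upper bounds there are C(19,2) = 171 ways to split 17 among 3 cups.
Subtract solutions that violate a single cap (substitute x_i' = x_i − (cap_i+1)): x_1 ≥ 9 gives C(10,2) = 45; x_2 ≥ 9 gives C(10,2) = 45; x_3 ≥ 4 gives C(15,2) = 105. Together 195.
Add back pairs where two caps are both exceeded: 0 + 15 + 15 = 30.
By inclusion–exclusion the count is 171 − 195 + 30 = 6.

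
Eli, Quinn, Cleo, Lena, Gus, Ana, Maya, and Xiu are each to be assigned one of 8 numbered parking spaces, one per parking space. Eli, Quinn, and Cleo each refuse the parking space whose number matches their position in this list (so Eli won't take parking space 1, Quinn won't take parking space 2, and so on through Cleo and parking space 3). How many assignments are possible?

27240

Let Aᵢ (for i ∈ {1, 2, 3}) be the placements that put person i in their forbidden parking space. Any j of these fix j positions, leaving (8−j)! ways to fill the rest, and there are C(3,j) ways to pick which j.
By inclusion–exclusion, the number of valid placements is Σ_{j=0}^{3} (−1)^j C(3,j)·(8−j)!.
Computing: 40320 − 15120 + 2160 − 120 = 27240.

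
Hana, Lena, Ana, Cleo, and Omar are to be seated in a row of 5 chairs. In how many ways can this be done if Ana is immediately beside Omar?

Glue Ana and Omar into one block (2 internal orders), leaving 4 units to arrange in a row.
That gives 2 × 4! = 2 × 24 = 48.

48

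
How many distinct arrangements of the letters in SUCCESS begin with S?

180

Fix S in the first position and arrange the remaining 6 letters.
Those 6 letters have C appearing twice and S appearing twice, giving (6)!/(2!·2!) = 180.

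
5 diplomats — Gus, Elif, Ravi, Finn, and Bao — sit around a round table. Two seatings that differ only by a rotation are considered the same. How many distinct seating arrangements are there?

24

Fix one person's seat to break rotational symmetry; the remaining 4 people can be arranged in (4)! = 24 ways.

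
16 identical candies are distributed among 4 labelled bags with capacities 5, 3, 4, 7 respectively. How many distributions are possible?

By stars and bars, unrestricted non-negative solutions to x_1+…+x_4 = 16 number C(16+3,3) = 969.
Subtract solutions that violate a single cap (substitute x_i' = x_i − (cap_i+1)): x_1 ≥ 6 gives C(13,3) = 286; x_2 ≥ 4 gives C(15,3) = 455; x_3 ≥ 5 gives C(14,3) = 364; x_4 ≥ 8 gives C(11,3) = 165. Together 1270.
Add back pairs where two caps are both exceeded: 84 + 56 + 10 + 120 + 35 + 20 = 325.
Subtract triples: 4 + 0 + 0 + 0 = 4.
By inclusion–exclusion the count is 969 − 1270 + 325 − 4 = 20.

20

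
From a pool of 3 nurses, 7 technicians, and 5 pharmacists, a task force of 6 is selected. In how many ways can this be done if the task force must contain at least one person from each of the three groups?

With no constraint there are C(15,6) = 5005 possible selections.
Subtract selections that omit an entire group: no nurses → C(12,6) = 924; no technicians → C(8,6) = 28; no pharmacists → C(10,6) = 210.
Add back selections omitting two groups (i.e. drawn from a single group): C(3,6) + C(7,6) + C(5,6) = 7.
By inclusion–exclusion: 5005 − 1162 + 7 = 3850.

3850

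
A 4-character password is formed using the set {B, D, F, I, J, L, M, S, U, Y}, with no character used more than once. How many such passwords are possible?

5040

With no repetition, fill the 4 characters in order: 10 choices, then 9, down to 7.
10 × 9 × 8 × 7 = 5040.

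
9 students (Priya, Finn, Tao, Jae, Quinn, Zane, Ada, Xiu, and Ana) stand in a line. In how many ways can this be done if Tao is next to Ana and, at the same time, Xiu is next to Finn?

Treat {Tao,Ana} as one block (2 orders) and {Xiu,Finn} as another (2 orders).
That leaves 7 units to arrange: 2 × 2 × 7! = 4 × 5040 = 20160.

20160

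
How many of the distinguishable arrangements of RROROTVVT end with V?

With the last slot taken by V, it remains to arrange the other 8 letters (RROROTVT).
Those 8 letters have O appearing twice, R appearing 3 times, and T appearing twice, giving (8)!/(3!·2!·2!) = 1680.

1680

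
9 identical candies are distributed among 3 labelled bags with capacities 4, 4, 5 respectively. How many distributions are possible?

15

Ignoring the caps, the number of non-negative solutions to x_1+…+x_3 = 9 is C(11,2) = 55.
Subtract solutions that violate a single cap (substitute x_i' = x_i − (cap_i+1)): x_1 ≥ 5 gives C(6,2) = 15; x_2 ≥ 5 gives C(6,2) = 15; x_3 ≥ 6 gives C(5,2) = 10. Together 40.
No two caps can be exceeded simultaneously, so the pair terms are all 0.
By inclusion–exclusion the count is 55 − 40 + 0 = 15.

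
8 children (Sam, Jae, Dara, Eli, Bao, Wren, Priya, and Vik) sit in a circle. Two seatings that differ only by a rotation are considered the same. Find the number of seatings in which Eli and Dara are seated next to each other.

Glue Eli and Dara into a block (2 internal orders). Seating 7 units around a circle gives (6)! arrangements.
So 2 × (6)! = 2 × 720 = 1440.

1440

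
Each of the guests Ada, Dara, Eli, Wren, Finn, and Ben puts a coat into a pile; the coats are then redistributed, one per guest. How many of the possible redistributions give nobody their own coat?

265

Let Aᵢ be the assignments in which guest i gets their own coat. We want the size of the complement of A₁∪…∪A_6.
By inclusion–exclusion this is Σ_{j=0}^{6} (−1)^j C(6,j)·(6−j)!.
Computing: 720 − 720 + 360 − 120 + 30 − 6 + 1 = 265.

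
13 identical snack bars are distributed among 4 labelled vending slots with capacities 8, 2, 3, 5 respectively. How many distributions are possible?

42

By stars and bars, unrestricted non-negative solutions to x_1+…+x_4 = 13 number C(13+3,3) = 560.
Subtract solutions that violate a single cap (substitute x_i' = x_i − (cap_i+1)): x_1 ≥ 9 gives C(7,3) = 35; x_2 ≥ 3 gives C(13,3) = 286; x_3 ≥ 4 gives C(12,3) = 220; x_4 ≥ 6 gives C(10,3) = 120. Together 661.
Add back pairs where two caps are both exceeded: 4 + 1 + 0 + 84 + 35 + 20 = 144.
Subtract triples: 0 + 0 + 0 + 1 = 1.
By inclusion–exclusion the count is 560 − 661 + 144 − 1 = 42.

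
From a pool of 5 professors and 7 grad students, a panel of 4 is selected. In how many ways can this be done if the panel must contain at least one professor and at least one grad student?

Total 4-person selections from all 12: C(12,4) = 495.
Subtract selections that omit an entire group: no professors → C(7,4) = 35; no grad students → C(5,4) = 5.
Both groups omitted at once is impossible, so 495 − 40 = 455.

455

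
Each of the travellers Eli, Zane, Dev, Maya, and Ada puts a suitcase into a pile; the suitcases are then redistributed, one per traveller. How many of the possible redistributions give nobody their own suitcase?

44

Count assignments avoiding every fixed point. For any j of the 5 travellers fixed to their own suitcase, the other 5−j can be arranged in (5−j)! ways.
By inclusion–exclusion this is Σ_{j=0}^{5} (−1)^j C(5,j)·(5−j)!.
Computing: 120 − 120 + 60 − 20 + 5 − 1 = 44.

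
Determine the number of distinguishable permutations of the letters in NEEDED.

NEEDED has 6 letters with D appearing twice and E appearing 3 times.
Dividing 6! = 720 by 3!·2! = 12 for the repeated letters gives 60.

60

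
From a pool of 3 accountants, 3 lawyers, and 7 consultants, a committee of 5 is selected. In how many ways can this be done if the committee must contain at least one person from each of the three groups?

With no constraint there are C(13,5) = 1287 possible selections.
Selections missing a whole group: no accountants → C(10,5) = 252; no lawyers → C(10,5) = 252; no consultants → C(6,5) = 6.
Add back selections omitting two groups (i.e. drawn from a single group): C(3,5) + C(3,5) + C(7,5) = 21.
By inclusion–exclusion: 1287 − 510 + 21 = 798.

798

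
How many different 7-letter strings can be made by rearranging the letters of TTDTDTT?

21

Letter multiplicities in TTDTDTT: D×2, T×5.
The number of distinct arrangements is 7!/(5!·2!) = 5040/240 = 21.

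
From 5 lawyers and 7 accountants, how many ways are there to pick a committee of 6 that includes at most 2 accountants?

Split by how many accountants are chosen (0 through 2).
Sum: C(7,0)·C(5,6) + C(7,1)·C(5,5) + C(7,2)·C(5,4) = 0 + 7 + 105 = 112.

112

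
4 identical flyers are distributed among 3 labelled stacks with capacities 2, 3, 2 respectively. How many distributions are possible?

By stars and bars, unrestricted non-negative solutions to x_1+…+x_3 = 4 number C(4+2,2) = 15.
Subtract solutions that violate a single cap (substitute x_i' = x_i − (cap_i+1)): x_1 ≥ 3 gives C(3,2) = 3; x_2 ≥ 4 gives C(2,2) = 1; x_3 ≥ 3 gives C(3,2) = 3. Together 7.
No two caps can be exceeded simultaneously, so the pair terms are all 0.
By inclusion–exclusion the count is 15 − 7 + 0 = 8.

8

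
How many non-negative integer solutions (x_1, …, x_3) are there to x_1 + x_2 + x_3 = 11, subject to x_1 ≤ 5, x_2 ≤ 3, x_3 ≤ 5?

By stars and bars, unrestricted non-negative solutions to x_1+…+x_3 = 11 number C(11+2,2) = 78.
Subtract solutions that violate a single cap (substitute x_i' = x_i − (cap_i+1)): x_1 ≥ 6 gives C(7,2) = 21; x_2 ≥ 4 gives C(9,2) = 36; x_3 ≥ 6 gives C(7,2) = 21. Together 78.
Add back pairs where two caps are both exceeded: 3 + 0 + 3 = 6.
By inclusion–exclusion the count is 78 − 78 + 6 = 6.

6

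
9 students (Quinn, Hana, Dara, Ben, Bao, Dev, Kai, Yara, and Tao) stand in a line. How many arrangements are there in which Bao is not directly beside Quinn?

Of the 9! = 362880 arrangements, those with Bao and Quinn adjacent number 2 × 8! = 80640 (treat the pair as a block with 2 internal orders).
So 362880 − 80640 = 282240 arrangements keep them apart.

282240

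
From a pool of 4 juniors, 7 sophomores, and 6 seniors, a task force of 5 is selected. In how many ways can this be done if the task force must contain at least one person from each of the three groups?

Unrestricted: C(17,5) = 6188 ways to pick any 5 of the 17.
Selections missing a whole group: no juniors → C(13,5) = 1287; no sophomores → C(10,5) = 252; no seniors → C(11,5) = 462.
Add back selections omitting two groups (i.e. drawn from a single group): C(4,5) + C(7,5) + C(6,5) = 27.
By inclusion–exclusion: 6188 − 2001 + 27 = 4214.

4214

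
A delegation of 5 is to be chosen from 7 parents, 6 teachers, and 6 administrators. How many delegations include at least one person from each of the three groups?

8295

With no constraint there are C(19,5) = 11628 possible selections.
Selections missing a whole group: no parents → C(12,5) = 792; no teachers → C(13,5) = 1287; no administrators → C(13,5) = 1287.
Add back selections omitting two groups (i.e. drawn from a single group): C(7,5) + C(6,5) + C(6,5) = 33.
By inclusion–exclusion: 11628 − 3366 + 33 = 8295.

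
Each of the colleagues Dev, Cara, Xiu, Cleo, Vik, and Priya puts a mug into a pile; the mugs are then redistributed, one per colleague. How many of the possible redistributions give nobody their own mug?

Let Aᵢ be the assignments in which colleague i gets their own mug. We want the size of the complement of A₁∪…∪A_6.
By inclusion–exclusion this is Σ_{j=0}^{6} (−1)^j C(6,j)·(6−j)!.
Computing: 720 − 720 + 360 − 120 + 30 − 6 + 1 = 265.

265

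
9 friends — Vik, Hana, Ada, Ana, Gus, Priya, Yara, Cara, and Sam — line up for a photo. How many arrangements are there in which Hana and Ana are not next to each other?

282240

There are 9! = 362880 arrangements in all. If Hana and Ana are adjacent, merging them into one block gives 2·(8)! = 80640 arrangements.
Complementary counting: 362880 − 80640 = 282240.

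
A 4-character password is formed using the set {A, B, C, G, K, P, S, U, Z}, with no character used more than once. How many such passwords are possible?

Choose and order 4 of the 9 symbols: the first character has 9 options, the next 8, then 7, 6.
9 × 8 × 7 × 6 = 3024.

3024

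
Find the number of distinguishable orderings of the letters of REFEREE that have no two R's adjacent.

75

Total arrangements of REFEREE: 7!/(4!·2!) = 105.
If the two R's are adjacent, glue them into one block, leaving 6 items to arrange: (6)!/(4!) = 30 ways.
Subtracting, 105 − 30 = 75 arrangements keep the R's apart.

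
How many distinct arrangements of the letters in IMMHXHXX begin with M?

With the first slot taken by M, it remains to arrange the other 7 letters (IMHXHXX).
Those 7 letters have H appearing twice and X appearing 3 times, giving (7)!/(3!·2!) = 420.

420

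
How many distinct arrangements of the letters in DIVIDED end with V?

60

With the last slot taken by V, it remains to arrange the other 6 letters (DIIDED).
Those 6 letters have D appearing 3 times and I appearing twice, giving (6)!/(3!·2!) = 60.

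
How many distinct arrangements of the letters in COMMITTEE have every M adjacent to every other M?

10080

Treat the 2 copies of M as a single block. The multiset to arrange is then {MM, C, E, E, I, O, T, T}, 8 items in all.
That gives (8)!/(2!·2!) = 10080 arrangements.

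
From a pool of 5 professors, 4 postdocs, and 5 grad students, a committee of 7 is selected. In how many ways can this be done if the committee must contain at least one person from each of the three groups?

3240

Unrestricted: C(14,7) = 3432 ways to pick any 7 of the 14.
Subtract selections that omit an entire group: no professors → C(9,7) = 36; no postdocs → C(10,7) = 120; no grad students → C(9,7) = 36.
Add back selections omitting two groups (i.e. drawn from a single group): C(5,7) + C(4,7) + C(5,7) = 0.
By inclusion–exclusion: 3432 − 192 + 0 = 3240.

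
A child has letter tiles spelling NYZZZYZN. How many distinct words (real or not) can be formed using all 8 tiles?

NYZZZYZN has 8 letters with N appearing twice, Y appearing twice, and Z appearing 4 times.
Dividing 8! = 40320 by 4!·2!·2! = 96 for the repeated letters gives 420.

420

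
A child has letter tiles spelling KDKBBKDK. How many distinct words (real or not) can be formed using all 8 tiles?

The 8 letters of KDKBBKDK have repeats: B appearing twice, D appearing twice, and K appearing 4 times.
The number of distinct arrangements is 8!/(4!·2!·2!) = 40320/96 = 420.

420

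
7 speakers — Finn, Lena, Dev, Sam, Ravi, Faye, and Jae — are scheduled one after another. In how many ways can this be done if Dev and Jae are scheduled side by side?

Place the 5 others and the Dev-Jae pair as 6 objects in a line; the pair has 2 internal arrangements.
So the count is 2·(6)! = 1440.

1440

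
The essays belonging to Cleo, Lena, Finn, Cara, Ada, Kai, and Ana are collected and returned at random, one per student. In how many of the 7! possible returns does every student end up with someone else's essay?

1854

This is the derangement count D_7: permutations of 7 items with no fixed point.
By inclusion–exclusion this is Σ_{j=0}^{7} (−1)^j C(7,j)·(7−j)!.
Computing: 5040 − 5040 + 2520 − 840 + 210 − 42 + 7 − 1 = 1854.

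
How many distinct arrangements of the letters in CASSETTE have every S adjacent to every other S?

Treat the 2 copies of S as a single block. The multiset to arrange is then {SS, A, C, E, E, T, T}, 7 items in all.
That gives (7)!/(2!·2!) = 1260 arrangements.

1260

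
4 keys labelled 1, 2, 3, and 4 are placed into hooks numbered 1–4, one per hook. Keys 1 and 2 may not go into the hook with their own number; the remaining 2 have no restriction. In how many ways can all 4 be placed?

Let Aᵢ (for i ∈ {1, 2}) be the placements that put key i in its forbidden hook. Any j of these fix j positions, leaving (4−j)! ways to fill the rest, and there are C(2,j) ways to pick which j.
By inclusion–exclusion, the number of valid placements is Σ_{j=0}^{2} (−1)^j C(2,j)·(4−j)!.
Computing: 24 − 12 + 2 = 14.

14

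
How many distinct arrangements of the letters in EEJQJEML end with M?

Fix M in the last position and arrange the remaining 7 letters.
Those 7 letters have E appearing 3 times and J appearing twice, giving (7)!/(3!·2!) = 420.

420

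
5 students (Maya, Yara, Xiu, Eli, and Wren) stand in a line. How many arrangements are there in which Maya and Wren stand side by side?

Treat {Maya, Wren} as a single unit. There are 4 units to order, and the pair itself can be ordered 2 ways.
So the count is 2·(4)! = 48.

48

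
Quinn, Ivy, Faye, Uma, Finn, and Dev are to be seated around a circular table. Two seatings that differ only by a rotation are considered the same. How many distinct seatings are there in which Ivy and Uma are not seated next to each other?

72

All circular seatings of 6 people number (5)! = 120.
Those with Ivy next to Uma: fuse the pair into one unit and seat 5 units around a circle — 2·(4)! = 48.
Subtracting, 120 − 48 = 72.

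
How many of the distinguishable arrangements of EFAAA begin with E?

Fix E in the first position and arrange the remaining 4 letters.
Those 4 letters have A appearing 3 times, giving (4)!/(3!) = 4.

4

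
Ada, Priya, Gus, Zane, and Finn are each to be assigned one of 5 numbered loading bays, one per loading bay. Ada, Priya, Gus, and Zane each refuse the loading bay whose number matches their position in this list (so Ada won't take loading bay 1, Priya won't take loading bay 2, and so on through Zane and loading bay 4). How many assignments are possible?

Let Aᵢ (for 1 ≤ i ≤ 4) be the placements that put person i in their forbidden loading bay. Any j of these fix j positions, leaving (5−j)! ways to fill the rest, and there are C(4,j) ways to pick which j.
By inclusion–exclusion, the number of valid placements is Σ_{j=0}^{4} (−1)^j C(4,j)·(5−j)!.
Computing: 120 − 96 + 36 − 8 + 1 = 53.

53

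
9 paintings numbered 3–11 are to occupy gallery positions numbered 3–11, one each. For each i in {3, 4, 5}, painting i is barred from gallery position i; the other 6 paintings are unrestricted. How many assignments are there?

Let Aᵢ (for i ∈ {3, 4, 5}) be the placements that put painting i in its forbidden gallery position. Any j of these fix j positions, leaving (9−j)! ways to fill the rest, and there are C(3,j) ways to pick which j.
By inclusion–exclusion, the number of valid placements is Σ_{j=0}^{3} (−1)^j C(3,j)·(9−j)!.
Computing: 362880 − 120960 + 15120 − 720 = 256320.

256320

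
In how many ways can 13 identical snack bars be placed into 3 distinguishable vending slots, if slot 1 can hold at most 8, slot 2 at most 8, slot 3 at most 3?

Ignoring the caps, the number of non-negative solutions to x_1+…+x_3 = 13 is C(15,2) = 105.
Subtract solutions that violate a single cap (substitute x_i' = x_i − (cap_i+1)): x_1 ≥ 9 gives C(6,2) = 15; x_2 ≥ 9 gives C(6,2) = 15; x_3 ≥ 4 gives C(11,2) = 55. Together 85.
Add back pairs where two caps are both exceeded: 0 + 1 + 1 = 2.
By inclusion–exclusion the count is 105 − 85 + 2 = 22.

22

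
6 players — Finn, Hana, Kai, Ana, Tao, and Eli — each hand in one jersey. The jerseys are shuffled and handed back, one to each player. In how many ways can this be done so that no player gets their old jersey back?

265

This is the derangement count D_6: permutations of 6 items with no fixed point.
By inclusion–exclusion this is Σ_{j=0}^{6} (−1)^j C(6,j)·(6−j)!.
Computing: 720 − 720 + 360 − 120 + 30 − 6 + 1 = 265.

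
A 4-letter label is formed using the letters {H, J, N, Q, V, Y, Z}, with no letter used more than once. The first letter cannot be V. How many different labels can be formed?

720

The first letter has 7−1 = 6 choices (anything except V).
The remaining 3 letters are filled from the other 6 symbols without repetition: 6 × 5 × 4 = 120.
Total: 6 × 120 = 720.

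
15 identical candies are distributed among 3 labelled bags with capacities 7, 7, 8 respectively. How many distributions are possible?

36

Without the upper bounds there are C(17,2) = 136 ways to split 15 among 3 bags.
Subtract solutions that violate a single cap (substitute x_i' = x_i − (cap_i+1)): x_1 ≥ 8 gives C(9,2) = 36; x_2 ≥ 8 gives C(9,2) = 36; x_3 ≥ 9 gives C(8,2) = 28. Together 100.
No two caps can be exceeded simultaneously, so the pair terms are all 0.
By inclusion–exclusion the count is 136 − 100 + 0 = 36.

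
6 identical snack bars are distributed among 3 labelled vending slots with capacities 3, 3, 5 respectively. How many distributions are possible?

15

By stars and bars, unrestricted non-negative solutions to x_1+…+x_3 = 6 number C(6+2,2) = 28.
Subtract solutions that violate a single cap (substitute x_i' = x_i − (cap_i+1)): x_1 ≥ 4 gives C(4,2) = 6; x_2 ≥ 4 gives C(4,2) = 6; x_3 ≥ 6 gives C(2,2) = 1. Together 13.
No two caps can be exceeded simultaneously, so the pair terms are all 0.
By inclusion–exclusion the count is 28 − 13 + 0 = 15.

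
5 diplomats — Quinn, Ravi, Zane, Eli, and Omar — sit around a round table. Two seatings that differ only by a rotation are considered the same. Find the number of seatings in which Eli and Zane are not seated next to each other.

12

All circular seatings of 5 people number (4)! = 24.
Those with Eli next to Zane: fuse the pair into one unit and seat 4 units around a circle — 2·(3)! = 12.
Subtracting, 24 − 12 = 12.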